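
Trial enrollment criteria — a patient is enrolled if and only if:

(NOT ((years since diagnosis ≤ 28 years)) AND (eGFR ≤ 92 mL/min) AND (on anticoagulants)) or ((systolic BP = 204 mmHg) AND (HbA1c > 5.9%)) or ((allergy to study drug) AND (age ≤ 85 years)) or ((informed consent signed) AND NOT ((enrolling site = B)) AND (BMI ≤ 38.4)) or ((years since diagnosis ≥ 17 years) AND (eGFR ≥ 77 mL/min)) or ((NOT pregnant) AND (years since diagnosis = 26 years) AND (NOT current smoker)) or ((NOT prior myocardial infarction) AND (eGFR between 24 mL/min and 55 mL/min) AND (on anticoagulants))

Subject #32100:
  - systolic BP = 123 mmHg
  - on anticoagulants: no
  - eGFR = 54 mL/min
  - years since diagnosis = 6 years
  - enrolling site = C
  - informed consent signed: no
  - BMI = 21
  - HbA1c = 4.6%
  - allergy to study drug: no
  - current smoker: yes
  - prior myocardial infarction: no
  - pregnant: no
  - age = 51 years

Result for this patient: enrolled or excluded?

Atomic conditions:
  years since diagnosis ≤ 28 years: 6 ≤ 28 is true
  eGFR ≤ 92 mL/min: 54 ≤ 92 is true
  on anticoagulants: no → false
  systolic BP = 204 mmHg: 123 == 204 is false
  HbA1c > 5.9%: 4.6 > 5.9 is false
  allergy to study drug: no → false
  age ≤ 85 years: 51 ≤ 85 is true
  informed consent signed: no → false
  enrolling site = B: C == B is false
  BMI ≤ 38.4: 21 ≤ 38.4 is true
  years since diagnosis ≥ 17 years: 6 ≥ 17 is false
  eGFR ≥ 77 mL/min: 54 ≥ 77 is false
  NOT pregnant: no → true
  years since diagnosis = 26 years: 6 == 26 is false
  NOT current smoker: yes → false
  NOT prior myocardial infarction: no → true
  eGFR between 24 mL/min and 55 mL/min: 54 in [24, 55] is true
Combine:
[1.1] NOT true = false
[1] false AND true AND false = false
[2] false AND false = false
[3] false AND true = false
[4.2] NOT false = true
[4] false AND true AND true = false
[5] false AND false = false
[6] true AND false AND false = false
[7] true AND true AND false = false
[root] false OR false OR false OR false OR false OR false OR false = false
Overall: false → excluded

Excluded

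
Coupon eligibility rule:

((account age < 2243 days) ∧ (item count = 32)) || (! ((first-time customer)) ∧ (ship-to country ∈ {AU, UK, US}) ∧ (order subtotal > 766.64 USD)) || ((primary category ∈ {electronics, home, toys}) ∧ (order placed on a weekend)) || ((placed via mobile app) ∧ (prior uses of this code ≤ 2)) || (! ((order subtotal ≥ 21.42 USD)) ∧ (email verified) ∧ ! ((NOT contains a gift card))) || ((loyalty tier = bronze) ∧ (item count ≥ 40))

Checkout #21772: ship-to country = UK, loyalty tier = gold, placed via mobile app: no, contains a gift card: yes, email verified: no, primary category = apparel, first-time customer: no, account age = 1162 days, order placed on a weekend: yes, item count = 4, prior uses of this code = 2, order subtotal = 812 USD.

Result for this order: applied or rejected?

Applied

Atomic conditions:
  account age < 2243 days: 1162 < 2243 is true
  item count = 32: 4 == 32 is false
  first-time customer: no → false
  ship-to country ∈ {AU, UK, US}: UK is in the set → true
  order subtotal > 766.64 USD: 812 > 766.64 is true
  primary category ∈ {electronics, home, toys}: apparel is not in the set → false
  order placed on a weekend: yes → true
  placed via mobile app: no → false
  prior uses of this code ≤ 2: 2 ≤ 2 is true
  order subtotal ≥ 21.42 USD: 812 ≥ 21.42 is true
  email verified: no → false
  NOT contains a gift card: yes → false
  loyalty tier = bronze: gold == bronze is false
  item count ≥ 40: 4 ≥ 40 is false
Combine:
[1] true AND false = false
[2.1] NOT false = true
[2] true AND true AND true = true
[3] false AND true = false
[4] false AND true = false
[5.1] NOT true = false
[5.3] NOT false = true
[5] false AND false AND true = false
[6] false AND false = false
[root] false OR true OR false OR false OR false OR false = true
Overall: true → applied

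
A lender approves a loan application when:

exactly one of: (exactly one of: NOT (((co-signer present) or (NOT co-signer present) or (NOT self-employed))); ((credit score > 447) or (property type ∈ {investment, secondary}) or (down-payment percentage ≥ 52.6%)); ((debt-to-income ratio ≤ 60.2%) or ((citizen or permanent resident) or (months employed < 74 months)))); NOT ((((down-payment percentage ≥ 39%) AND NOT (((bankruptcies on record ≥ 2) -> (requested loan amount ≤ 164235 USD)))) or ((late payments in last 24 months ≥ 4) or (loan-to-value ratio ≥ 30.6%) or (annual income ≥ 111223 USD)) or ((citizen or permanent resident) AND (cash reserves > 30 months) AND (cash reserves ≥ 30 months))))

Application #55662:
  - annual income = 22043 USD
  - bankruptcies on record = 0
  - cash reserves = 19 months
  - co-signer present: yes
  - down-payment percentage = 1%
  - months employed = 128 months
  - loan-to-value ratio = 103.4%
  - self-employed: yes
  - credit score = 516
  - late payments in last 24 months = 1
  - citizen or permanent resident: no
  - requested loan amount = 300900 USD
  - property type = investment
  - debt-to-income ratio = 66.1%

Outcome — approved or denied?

Approved

Atomic conditions:
  co-signer present: yes → true
  NOT co-signer present: yes → false
  NOT self-employed: yes → false
  credit score > 447: 516 > 447 is true
  property type ∈ {investment, secondary}: investment is in the set → true
  down-payment percentage ≥ 52.6%: 1 ≥ 52.6 is false
  debt-to-income ratio ≤ 60.2%: 66.1 ≤ 60.2 is false
  citizen or permanent resident: no → false
  months employed < 74 months: 128 < 74 is false
  down-payment percentage ≥ 39%: 1 ≥ 39 is false
  bankruptcies on record ≥ 2: 0 ≥ 2 is false
  requested loan amount ≤ 164235 USD: 300900 ≤ 164235 is false
  late payments in last 24 months ≥ 4: 1 ≥ 4 is false
  loan-to-value ratio ≥ 30.6%: 103.4 ≥ 30.6 is true
  annual income ≥ 111223 USD: 22043 ≥ 111223 is false
  cash reserves > 30 months: 19 > 30 is false
  cash reserves ≥ 30 months: 19 ≥ 30 is false
Combine:
[1.1.1] true OR false OR false = true
[1.1] NOT true = false
[1.2] true OR true OR false = true
[1.3.2] false OR false = false
[1.3] false OR false = false
[1] exactly-one(false, true, false) = true
[2.1.1.2.1] false → false (antecedent false ⇒ implication holds) = true
[2.1.1.2] NOT true = false
[2.1.1] false AND false = false
[2.1.2] false OR true OR false = true
[2.1.3] false AND false AND false = false
[2.1] false OR true OR false = true
[2] NOT true = false
[root] exactly-one(true, false) = true
Overall: true → approved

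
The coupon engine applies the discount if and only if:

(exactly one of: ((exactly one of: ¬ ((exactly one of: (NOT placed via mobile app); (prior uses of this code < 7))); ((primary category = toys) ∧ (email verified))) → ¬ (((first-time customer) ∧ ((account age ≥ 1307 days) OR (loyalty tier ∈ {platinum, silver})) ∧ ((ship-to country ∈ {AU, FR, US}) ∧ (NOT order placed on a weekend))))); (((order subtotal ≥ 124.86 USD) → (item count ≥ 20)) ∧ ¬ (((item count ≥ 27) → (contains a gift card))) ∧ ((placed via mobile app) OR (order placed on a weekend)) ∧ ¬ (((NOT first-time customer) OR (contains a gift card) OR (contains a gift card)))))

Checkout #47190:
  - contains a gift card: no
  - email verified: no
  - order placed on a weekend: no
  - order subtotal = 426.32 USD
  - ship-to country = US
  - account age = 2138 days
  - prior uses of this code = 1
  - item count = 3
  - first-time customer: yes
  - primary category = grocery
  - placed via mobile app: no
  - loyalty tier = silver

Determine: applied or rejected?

Rejected

Atomic conditions:
  NOT placed via mobile app: no → true
  prior uses of this code < 7: 1 < 7 is true
  primary category = toys: grocery == toys is false
  email verified: no → false
  first-time customer: yes → true
  account age ≥ 1307 days: 2138 ≥ 1307 is true
  loyalty tier ∈ {platinum, silver}: silver is in the set → true
  ship-to country ∈ {AU, FR, US}: US is in the set → true
  NOT order placed on a weekend: no → true
  order subtotal ≥ 124.86 USD: 426.32 ≥ 124.86 is true
  item count ≥ 20: 3 ≥ 20 is false
  item count ≥ 27: 3 ≥ 27 is false
  contains a gift card: no → false
  placed via mobile app: no → false
  order placed on a weekend: no → false
  NOT first-time customer: yes → false
Combine:
[1.1.1.1] exactly-one(true, true) = false
[1.1.1] NOT false = true
[1.1.2] false AND false = false
[1.1] exactly-one(true, false) = true
[1.2.1.2] true OR true = true
[1.2.1.3] true AND true = true
[1.2.1] true AND true AND true = true
[1.2] NOT true = false
[1] true → false = false
[2.1] true → false = false
[2.2.1] false → false (antecedent false ⇒ implication holds) = true
[2.2] NOT true = false
[2.3] false OR false = false
[2.4.1] false OR false OR false = false
[2.4] NOT false = true
[2] false AND false AND false AND true = false
[root] exactly-one(false, false) = false
Overall: false → rejected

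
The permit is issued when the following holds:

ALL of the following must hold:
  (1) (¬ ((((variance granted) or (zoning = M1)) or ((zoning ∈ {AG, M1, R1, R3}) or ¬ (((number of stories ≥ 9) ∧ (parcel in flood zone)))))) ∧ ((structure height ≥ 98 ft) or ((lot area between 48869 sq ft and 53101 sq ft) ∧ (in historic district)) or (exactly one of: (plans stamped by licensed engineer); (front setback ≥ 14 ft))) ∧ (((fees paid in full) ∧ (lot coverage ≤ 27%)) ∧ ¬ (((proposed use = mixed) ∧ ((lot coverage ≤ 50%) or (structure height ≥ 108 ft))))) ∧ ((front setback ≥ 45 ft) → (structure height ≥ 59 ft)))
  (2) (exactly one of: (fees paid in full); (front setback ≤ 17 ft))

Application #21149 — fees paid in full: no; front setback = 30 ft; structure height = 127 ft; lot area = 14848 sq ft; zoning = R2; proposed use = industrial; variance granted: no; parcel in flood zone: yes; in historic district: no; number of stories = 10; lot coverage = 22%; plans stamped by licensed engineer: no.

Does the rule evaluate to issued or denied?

Denied

Atomic conditions:
  variance granted: no → false
  zoning = M1: R2 == M1 is false
  zoning ∈ {AG, M1, R1, R3}: R2 is not in the set → false
  number of stories ≥ 9: 10 ≥ 9 is true
  parcel in flood zone: yes → true
  structure height ≥ 98 ft: 127 ≥ 98 is true
  lot area between 48869 sq ft and 53101 sq ft: 14848 in [48869, 53101] is false
  in historic district: no → false
  plans stamped by licensed engineer: no → false
  front setback ≥ 14 ft: 30 ≥ 14 is true
  fees paid in full: no → false
  lot coverage ≤ 27%: 22 ≤ 27 is true
  proposed use = mixed: industrial == mixed is false
  lot coverage ≤ 50%: 22 ≤ 50 is true
  structure height ≥ 108 ft: 127 ≥ 108 is true
  front setback ≥ 45 ft: 30 ≥ 45 is false
  structure height ≥ 59 ft: 127 ≥ 59 is true
  front setback ≤ 17 ft: 30 ≤ 17 is false
Combine:
[1.1.1.1] false OR false = false
[1.1.1.2.2.1] true AND true = true
[1.1.1.2.2] NOT true = false
[1.1.1.2] false OR false = false
[1.1.1] false OR false = false
[1.1] NOT false = true
[1.2.2] false AND false = false
[1.2.3] exactly-one(false, true) = true
[1.2] true OR false OR true = true
[1.3.1] false AND true = false
[1.3.2.1.2] true OR true = true
[1.3.2.1] false AND true = false
[1.3.2] NOT false = true
[1.3] false AND true = false
[1.4] false → true (antecedent false ⇒ implication holds) = true
[1] true AND true AND false AND true = false
[2] exactly-one(false, false) = false
[root] false AND false = false
Overall: false → denied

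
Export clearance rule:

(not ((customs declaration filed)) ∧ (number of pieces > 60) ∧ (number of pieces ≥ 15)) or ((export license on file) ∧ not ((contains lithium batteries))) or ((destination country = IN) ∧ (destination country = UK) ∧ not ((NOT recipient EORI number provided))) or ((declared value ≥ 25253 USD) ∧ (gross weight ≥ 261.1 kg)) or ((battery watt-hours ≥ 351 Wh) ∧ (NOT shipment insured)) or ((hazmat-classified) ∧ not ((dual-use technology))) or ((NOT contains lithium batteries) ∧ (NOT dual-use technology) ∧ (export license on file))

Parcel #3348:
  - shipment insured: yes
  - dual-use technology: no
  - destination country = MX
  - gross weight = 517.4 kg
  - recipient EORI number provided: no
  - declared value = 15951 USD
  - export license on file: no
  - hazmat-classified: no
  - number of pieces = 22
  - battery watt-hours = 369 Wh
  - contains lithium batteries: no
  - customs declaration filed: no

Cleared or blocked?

Atomic conditions:
  customs declaration filed: no → false
  number of pieces > 60: 22 > 60 is false
  number of pieces ≥ 15: 22 ≥ 15 is true
  export license on file: no → false
  contains lithium batteries: no → false
  destination country = IN: MX == IN is false
  destination country = UK: MX == UK is false
  NOT recipient EORI number provided: no → true
  declared value ≥ 25253 USD: 15951 ≥ 25253 is false
  gross weight ≥ 261.1 kg: 517.4 ≥ 261.1 is true
  battery watt-hours ≥ 351 Wh: 369 ≥ 351 is true
  NOT shipment insured: yes → false
  hazmat-classified: no → false
  dual-use technology: no → false
  NOT contains lithium batteries: no → true
  NOT dual-use technology: no → true
Combine:
[1.1] NOT false = true
[1] true AND false AND true = false
[2.2] NOT false = true
[2] false AND true = false
[3.3] NOT true = false
[3] false AND false AND false = false
[4] false AND true = false
[5] true AND false = false
[6.2] NOT false = true
[6] false AND true = false
[7] true AND true AND false = false
[root] false OR false OR false OR false OR false OR false OR false = false
Overall: false → blocked

Blocked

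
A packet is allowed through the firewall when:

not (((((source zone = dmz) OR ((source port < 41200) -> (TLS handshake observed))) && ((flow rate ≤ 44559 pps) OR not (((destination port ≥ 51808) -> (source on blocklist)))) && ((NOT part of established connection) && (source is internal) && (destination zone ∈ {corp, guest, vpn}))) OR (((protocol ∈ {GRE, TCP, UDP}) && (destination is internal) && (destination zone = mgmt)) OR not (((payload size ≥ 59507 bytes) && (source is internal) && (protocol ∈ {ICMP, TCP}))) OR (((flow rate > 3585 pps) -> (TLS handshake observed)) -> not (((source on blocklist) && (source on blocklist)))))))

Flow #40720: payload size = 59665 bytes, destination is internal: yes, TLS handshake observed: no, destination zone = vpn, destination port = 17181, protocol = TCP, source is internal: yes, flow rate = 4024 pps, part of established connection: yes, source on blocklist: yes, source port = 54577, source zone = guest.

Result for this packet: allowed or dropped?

Dropped

Atomic conditions:
  source zone = dmz: guest == dmz is false
  source port < 41200: 54577 < 41200 is false
  TLS handshake observed: no → false
  flow rate ≤ 44559 pps: 4024 ≤ 44559 is true
  destination port ≥ 51808: 17181 ≥ 51808 is false
  source on blocklist: yes → true
  NOT part of established connection: yes → false
  source is internal: yes → true
  destination zone ∈ {corp, guest, vpn}: vpn is in the set → true
  protocol ∈ {GRE, TCP, UDP}: TCP is in the set → true
  destination is internal: yes → true
  destination zone = mgmt: vpn == mgmt is false
  payload size ≥ 59507 bytes: 59665 ≥ 59507 is true
  protocol ∈ {ICMP, TCP}: TCP is in the set → true
  flow rate > 3585 pps: 4024 > 3585 is true
Combine:
[1.1.1.2] false → false (antecedent false ⇒ implication holds) = true
[1.1.1] false OR true = true
[1.1.2.2.1] false → true (antecedent false ⇒ implication holds) = true
[1.1.2.2] NOT true = false
[1.1.2] true OR false = true
[1.1.3] false AND true AND true = false
[1.1] true AND true AND false = false
[1.2.1] true AND true AND false = false
[1.2.2.1] true AND true AND true = true
[1.2.2] NOT true = false
[1.2.3.1] true → false = false
[1.2.3.2.1] true AND true = true
[1.2.3.2] NOT true = false
[1.2.3] false → false (antecedent false ⇒ implication holds) = true
[1.2] false OR false OR true = true
[1] false OR true = true
[root] NOT true = false
Overall: false → dropped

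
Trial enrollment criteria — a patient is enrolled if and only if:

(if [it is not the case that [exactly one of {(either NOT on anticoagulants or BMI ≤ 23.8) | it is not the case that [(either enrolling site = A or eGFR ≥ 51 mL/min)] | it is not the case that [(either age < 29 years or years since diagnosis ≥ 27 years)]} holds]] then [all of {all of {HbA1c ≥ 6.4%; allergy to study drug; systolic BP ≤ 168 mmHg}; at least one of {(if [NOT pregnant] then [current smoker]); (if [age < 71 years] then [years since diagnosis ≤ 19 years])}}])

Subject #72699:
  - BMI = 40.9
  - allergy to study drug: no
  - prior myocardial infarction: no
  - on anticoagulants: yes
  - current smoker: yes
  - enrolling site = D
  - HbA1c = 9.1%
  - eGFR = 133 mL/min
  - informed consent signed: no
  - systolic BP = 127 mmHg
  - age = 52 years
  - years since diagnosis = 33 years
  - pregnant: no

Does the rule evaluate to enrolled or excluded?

Atomic conditions:
  NOT on anticoagulants: yes → false
  BMI ≤ 23.8: 40.9 ≤ 23.8 is false
  enrolling site = A: D == A is false
  eGFR ≥ 51 mL/min: 133 ≥ 51 is true
  age < 29 years: 52 < 29 is false
  years since diagnosis ≥ 27 years: 33 ≥ 27 is true
  HbA1c ≥ 6.4%: 9.1 ≥ 6.4 is true
  allergy to study drug: no → false
  systolic BP ≤ 168 mmHg: 127 ≤ 168 is true
  NOT pregnant: no → true
  current smoker: yes → true
  age < 71 years: 52 < 71 is true
  years since diagnosis ≤ 19 years: 33 ≤ 19 is false
Combine:
[1.1.1] false OR false = false
[1.1.2.1] false OR true = true
[1.1.2] NOT true = false
[1.1.3.1] false OR true = true
[1.1.3] NOT true = false
[1.1] exactly-one(false, false, false) = false
[1] NOT false = true
[2.1] true AND false AND true = false
[2.2.1] true → true = true
[2.2.2] true → false = false
[2.2] true OR false = true
[2] false AND true = false
[root] true → false = false
Overall: false → excluded

Excluded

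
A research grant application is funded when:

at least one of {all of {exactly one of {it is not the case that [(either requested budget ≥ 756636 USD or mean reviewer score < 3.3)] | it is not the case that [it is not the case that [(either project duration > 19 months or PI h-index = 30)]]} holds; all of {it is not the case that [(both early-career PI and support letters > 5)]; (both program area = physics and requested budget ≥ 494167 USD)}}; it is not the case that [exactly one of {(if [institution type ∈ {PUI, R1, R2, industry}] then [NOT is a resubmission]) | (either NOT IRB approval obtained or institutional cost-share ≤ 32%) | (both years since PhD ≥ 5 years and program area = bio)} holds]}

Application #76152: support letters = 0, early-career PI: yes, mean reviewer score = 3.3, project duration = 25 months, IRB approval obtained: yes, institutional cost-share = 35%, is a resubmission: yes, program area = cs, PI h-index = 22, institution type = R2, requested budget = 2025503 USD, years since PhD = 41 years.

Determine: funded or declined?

Funded

Atomic conditions:
  requested budget ≥ 756636 USD: 2025503 ≥ 756636 is true
  mean reviewer score < 3.3: 3.3 < 3.3 is false
  project duration > 19 months: 25 > 19 is true
  PI h-index = 30: 22 == 30 is false
  early-career PI: yes → true
  support letters > 5: 0 > 5 is false
  program area = physics: cs == physics is false
  requested budget ≥ 494167 USD: 2025503 ≥ 494167 is true
  institution type ∈ {PUI, R1, R2, industry}: R2 is in the set → true
  NOT is a resubmission: yes → false
  NOT IRB approval obtained: yes → false
  institutional cost-share ≤ 32%: 35 ≤ 32 is false
  years since PhD ≥ 5 years: 41 ≥ 5 is true
  program area = bio: cs == bio is false
Combine:
[1.1.1.1] true OR false = true
[1.1.1] NOT true = false
[1.1.2.1.1] true OR false = true
[1.1.2.1] NOT true = false
[1.1.2] NOT false = true
[1.1] exactly-one(false, true) = true
[1.2.1.1] true AND false = false
[1.2.1] NOT false = true
[1.2.2] false AND true = false
[1.2] true AND false = false
[1] true AND false = false
[2.1.1] true → false = false
[2.1.2] false OR false = false
[2.1.3] true AND false = false
[2.1] exactly-one(false, false, false) = false
[2] NOT false = true
[root] false OR true = true
Overall: true → funded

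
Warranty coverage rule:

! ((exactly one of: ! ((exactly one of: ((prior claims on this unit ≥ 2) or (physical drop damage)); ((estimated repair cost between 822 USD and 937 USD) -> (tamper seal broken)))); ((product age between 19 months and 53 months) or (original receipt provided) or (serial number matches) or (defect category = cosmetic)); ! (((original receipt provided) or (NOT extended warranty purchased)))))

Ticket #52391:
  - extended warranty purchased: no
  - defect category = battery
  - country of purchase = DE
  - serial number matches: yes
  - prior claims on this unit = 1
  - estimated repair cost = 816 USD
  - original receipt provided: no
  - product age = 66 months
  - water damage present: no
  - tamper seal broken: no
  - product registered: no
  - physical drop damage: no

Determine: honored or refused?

Refused

Atomic conditions:
  prior claims on this unit ≥ 2: 1 ≥ 2 is false
  physical drop damage: no → false
  estimated repair cost between 822 USD and 937 USD: 816 in [822, 937] is false
  tamper seal broken: no → false
  product age between 19 months and 53 months: 66 in [19, 53] is false
  original receipt provided: no → false
  serial number matches: yes → true
  defect category = cosmetic: battery == cosmetic is false
  NOT extended warranty purchased: no → true
Combine:
[1.1.1.1] false OR false = false
[1.1.1.2] false → false (antecedent false ⇒ implication holds) = true
[1.1.1] exactly-one(false, true) = true
[1.1] NOT true = false
[1.2] false OR false OR true OR false = true
[1.3.1] false OR true = true
[1.3] NOT true = false
[1] exactly-one(false, true, false) = true
[root] NOT true = false
Overall: false → refused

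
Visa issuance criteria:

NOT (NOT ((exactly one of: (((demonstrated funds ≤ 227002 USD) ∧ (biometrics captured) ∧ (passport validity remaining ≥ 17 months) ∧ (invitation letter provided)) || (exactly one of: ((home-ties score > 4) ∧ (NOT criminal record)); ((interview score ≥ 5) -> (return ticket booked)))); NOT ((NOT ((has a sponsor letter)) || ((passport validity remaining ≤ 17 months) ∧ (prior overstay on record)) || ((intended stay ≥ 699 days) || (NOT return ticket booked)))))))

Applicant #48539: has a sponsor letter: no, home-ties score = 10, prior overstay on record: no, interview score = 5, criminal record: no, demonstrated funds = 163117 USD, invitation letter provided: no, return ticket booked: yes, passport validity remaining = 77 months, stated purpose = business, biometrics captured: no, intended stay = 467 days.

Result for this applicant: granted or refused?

Refused

Atomic conditions:
  demonstrated funds ≤ 227002 USD: 163117 ≤ 227002 is true
  biometrics captured: no → false
  passport validity remaining ≥ 17 months: 77 ≥ 17 is true
  invitation letter provided: no → false
  home-ties score > 4: 10 > 4 is true
  NOT criminal record: no → true
  interview score ≥ 5: 5 ≥ 5 is true
  return ticket booked: yes → true
  has a sponsor letter: no → false
  passport validity remaining ≤ 17 months: 77 ≤ 17 is false
  prior overstay on record: no → false
  intended stay ≥ 699 days: 467 ≥ 699 is false
  NOT return ticket booked: yes → false
Combine:
[1.1.1.1] true AND false AND true AND false = false
[1.1.1.2.1] true AND true = true
[1.1.1.2.2] true → true = true
[1.1.1.2] exactly-one(true, true) = false
[1.1.1] false OR false = false
[1.1.2.1.1] NOT false = true
[1.1.2.1.2] false AND false = false
[1.1.2.1.3] false OR false = false
[1.1.2.1] true OR false OR false = true
[1.1.2] NOT true = false
[1.1] exactly-one(false, false) = false
[1] NOT false = true
[root] NOT true = false
Overall: false → refused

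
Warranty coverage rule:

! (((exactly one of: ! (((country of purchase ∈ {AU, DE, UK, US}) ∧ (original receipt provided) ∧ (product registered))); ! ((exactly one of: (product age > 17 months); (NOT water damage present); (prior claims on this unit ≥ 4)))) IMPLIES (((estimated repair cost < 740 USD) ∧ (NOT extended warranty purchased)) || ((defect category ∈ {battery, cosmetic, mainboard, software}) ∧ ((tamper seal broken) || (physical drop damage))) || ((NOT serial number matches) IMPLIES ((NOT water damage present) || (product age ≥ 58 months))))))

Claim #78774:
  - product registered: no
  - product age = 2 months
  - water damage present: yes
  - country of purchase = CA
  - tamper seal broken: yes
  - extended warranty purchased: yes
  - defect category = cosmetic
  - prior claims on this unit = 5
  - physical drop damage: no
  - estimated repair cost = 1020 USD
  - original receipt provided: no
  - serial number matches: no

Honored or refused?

Refused

Atomic conditions:
  country of purchase ∈ {AU, DE, UK, US}: CA is not in the set → false
  original receipt provided: no → false
  product registered: no → false
  product age > 17 months: 2 > 17 is false
  NOT water damage present: yes → false
  prior claims on this unit ≥ 4: 5 ≥ 4 is true
  estimated repair cost < 740 USD: 1020 < 740 is false
  NOT extended warranty purchased: yes → false
  defect category ∈ {battery, cosmetic, mainboard, software}: cosmetic is in the set → true
  tamper seal broken: yes → true
  physical drop damage: no → false
  NOT serial number matches: no → true
  product age ≥ 58 months: 2 ≥ 58 is false
Combine:
[1.1.1.1] false AND false AND false = false
[1.1.1] NOT false = true
[1.1.2.1] exactly-one(false, false, true) = true
[1.1.2] NOT true = false
[1.1] exactly-one(true, false) = true
[1.2.1] false AND false = false
[1.2.2.2] true OR false = true
[1.2.2] true AND true = true
[1.2.3.2] false OR false = false
[1.2.3] true → false = false
[1.2] false OR true OR false = true
[1] true → true = true
[root] NOT true = false
Overall: false → refused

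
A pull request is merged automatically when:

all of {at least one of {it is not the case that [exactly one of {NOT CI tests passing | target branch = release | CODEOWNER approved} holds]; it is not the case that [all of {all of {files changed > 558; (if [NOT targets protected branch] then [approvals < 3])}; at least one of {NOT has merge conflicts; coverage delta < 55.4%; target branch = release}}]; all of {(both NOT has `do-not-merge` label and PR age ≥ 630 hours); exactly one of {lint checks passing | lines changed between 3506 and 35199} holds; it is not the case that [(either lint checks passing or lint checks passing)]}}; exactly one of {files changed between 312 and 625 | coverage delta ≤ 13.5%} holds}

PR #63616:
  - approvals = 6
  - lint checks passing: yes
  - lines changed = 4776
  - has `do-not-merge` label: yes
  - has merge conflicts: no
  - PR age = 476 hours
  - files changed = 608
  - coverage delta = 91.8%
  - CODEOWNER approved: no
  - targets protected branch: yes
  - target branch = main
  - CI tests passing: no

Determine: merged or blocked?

Atomic conditions:
  NOT CI tests passing: no → true
  target branch = release: main == release is false
  CODEOWNER approved: no → false
  files changed > 558: 608 > 558 is true
  NOT targets protected branch: yes → false
  approvals < 3: 6 < 3 is false
  NOT has merge conflicts: no → true
  coverage delta < 55.4%: 91.8 < 55.4 is false
  NOT has `do-not-merge` label: yes → false
  PR age ≥ 630 hours: 476 ≥ 630 is false
  lint checks passing: yes → true
  lines changed between 3506 and 35199: 4776 in [3506, 35199] is true
  files changed between 312 and 625: 608 in [312, 625] is true
  coverage delta ≤ 13.5%: 91.8 ≤ 13.5 is false
Combine:
[1.1.1] exactly-one(true, false, false) = true
[1.1] NOT true = false
[1.2.1.1.2] false → false (antecedent false ⇒ implication holds) = true
[1.2.1.1] true AND true = true
[1.2.1.2] true OR false OR false = true
[1.2.1] true AND true = true
[1.2] NOT true = false
[1.3.1] false AND false = false
[1.3.2] exactly-one(true, true) = false
[1.3.3.1] true OR true = true
[1.3.3] NOT true = false
[1.3] false AND false AND false = false
[1] false OR false OR false = false
[2] exactly-one(true, false) = true
[root] false AND true = false
Overall: false → blocked

Blocked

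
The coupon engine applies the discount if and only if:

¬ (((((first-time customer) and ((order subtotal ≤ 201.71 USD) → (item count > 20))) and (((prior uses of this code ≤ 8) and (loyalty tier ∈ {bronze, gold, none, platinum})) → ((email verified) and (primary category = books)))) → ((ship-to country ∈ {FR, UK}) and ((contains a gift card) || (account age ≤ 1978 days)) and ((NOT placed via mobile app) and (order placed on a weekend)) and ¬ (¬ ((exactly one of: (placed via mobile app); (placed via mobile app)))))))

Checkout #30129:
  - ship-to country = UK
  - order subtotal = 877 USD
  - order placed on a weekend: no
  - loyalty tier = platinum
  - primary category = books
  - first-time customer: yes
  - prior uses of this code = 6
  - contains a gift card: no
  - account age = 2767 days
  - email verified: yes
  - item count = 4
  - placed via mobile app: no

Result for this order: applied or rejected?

Applied

Atomic conditions:
  first-time customer: yes → true
  order subtotal ≤ 201.71 USD: 877 ≤ 201.71 is false
  item count > 20: 4 > 20 is false
  prior uses of this code ≤ 8: 6 ≤ 8 is true
  loyalty tier ∈ {bronze, gold, none, platinum}: platinum is in the set → true
  email verified: yes → true
  primary category = books: books == books is true
  ship-to country ∈ {FR, UK}: UK is in the set → true
  contains a gift card: no → false
  account age ≤ 1978 days: 2767 ≤ 1978 is false
  NOT placed via mobile app: no → true
  order placed on a weekend: no → false
  placed via mobile app: no → false
Combine:
[1.1.1.2] false → false (antecedent false ⇒ implication holds) = true
[1.1.1] true AND true = true
[1.1.2.1] true AND true = true
[1.1.2.2] true AND true = true
[1.1.2] true → true = true
[1.1] true AND true = true
[1.2.2] false OR false = false
[1.2.3] true AND false = false
[1.2.4.1.1] exactly-one(false, false) = false
[1.2.4.1] NOT false = true
[1.2.4] NOT true = false
[1.2] true AND false AND false AND false = false
[1] true → false = false
[root] NOT false = true
Overall: true → applied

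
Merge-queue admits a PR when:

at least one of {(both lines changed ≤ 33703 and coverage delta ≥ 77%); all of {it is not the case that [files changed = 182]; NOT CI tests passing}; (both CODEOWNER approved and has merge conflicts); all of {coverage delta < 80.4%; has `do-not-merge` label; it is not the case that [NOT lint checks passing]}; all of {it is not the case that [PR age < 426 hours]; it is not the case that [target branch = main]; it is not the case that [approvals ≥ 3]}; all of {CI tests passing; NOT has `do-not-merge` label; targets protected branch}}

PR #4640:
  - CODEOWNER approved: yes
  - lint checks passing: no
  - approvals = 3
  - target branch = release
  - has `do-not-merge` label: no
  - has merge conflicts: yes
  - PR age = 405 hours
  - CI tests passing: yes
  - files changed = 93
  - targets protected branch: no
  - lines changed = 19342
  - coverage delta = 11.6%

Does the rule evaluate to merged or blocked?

Merged

Atomic conditions:
  lines changed ≤ 33703: 19342 ≤ 33703 is true
  coverage delta ≥ 77%: 11.6 ≥ 77 is false
  files changed = 182: 93 == 182 is false
  NOT CI tests passing: yes → false
  CODEOWNER approved: yes → true
  has merge conflicts: yes → true
  coverage delta < 80.4%: 11.6 < 80.4 is true
  has `do-not-merge` label: no → false
  NOT lint checks passing: no → true
  PR age < 426 hours: 405 < 426 is true
  target branch = main: release == main is false
  approvals ≥ 3: 3 ≥ 3 is true
  CI tests passing: yes → true
  NOT has `do-not-merge` label: no → true
  targets protected branch: no → false
Combine:
[1] true AND false = false
[2.1] NOT false = true
[2] true AND false = false
[3] true AND true = true
[4.3] NOT true = false
[4] true AND false AND false = false
[5.1] NOT true = false
[5.2] NOT false = true
[5.3] NOT true = false
[5] false AND true AND false = false
[6] true AND true AND false = false
[root] false OR false OR true OR false OR false OR false = true
Overall: true → merged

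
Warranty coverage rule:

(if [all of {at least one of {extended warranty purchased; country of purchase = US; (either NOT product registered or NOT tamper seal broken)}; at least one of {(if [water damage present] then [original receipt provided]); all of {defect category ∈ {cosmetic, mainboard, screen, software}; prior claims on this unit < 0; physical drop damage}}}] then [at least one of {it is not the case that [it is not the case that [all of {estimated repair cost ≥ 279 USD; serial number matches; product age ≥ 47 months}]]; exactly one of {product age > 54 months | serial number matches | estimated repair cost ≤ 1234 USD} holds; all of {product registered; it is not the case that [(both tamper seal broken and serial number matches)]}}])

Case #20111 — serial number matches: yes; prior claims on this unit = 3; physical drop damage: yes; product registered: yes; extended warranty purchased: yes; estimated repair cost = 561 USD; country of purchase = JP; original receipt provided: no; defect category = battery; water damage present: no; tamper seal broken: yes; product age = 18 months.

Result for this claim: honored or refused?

Atomic conditions:
  extended warranty purchased: yes → true
  country of purchase = US: JP == US is false
  NOT product registered: yes → false
  NOT tamper seal broken: yes → false
  water damage present: no → false
  original receipt provided: no → false
  defect category ∈ {cosmetic, mainboard, screen, software}: battery is not in the set → false
  prior claims on this unit < 0: 3 < 0 is false
  physical drop damage: yes → true
  estimated repair cost ≥ 279 USD: 561 ≥ 279 is true
  serial number matches: yes → true
  product age ≥ 47 months: 18 ≥ 47 is false
  product age > 54 months: 18 > 54 is false
  estimated repair cost ≤ 1234 USD: 561 ≤ 1234 is true
  product registered: yes → true
  tamper seal broken: yes → true
Combine:
[1.1.3] false OR false = false
[1.1] true OR false OR false = true
[1.2.1] false → false (antecedent false ⇒ implication holds) = true
[1.2.2] false AND false AND true = false
[1.2] true OR false = true
[1] true AND true = true
[2.1.1.1] true AND true AND false = false
[2.1.1] NOT false = true
[2.1] NOT true = false
[2.2] exactly-one(false, true, true) = false
[2.3.2.1] true AND true = true
[2.3.2] NOT true = false
[2.3] true AND false = false
[2] false OR false OR false = false
[root] true → false = false
Overall: false → refused

Refused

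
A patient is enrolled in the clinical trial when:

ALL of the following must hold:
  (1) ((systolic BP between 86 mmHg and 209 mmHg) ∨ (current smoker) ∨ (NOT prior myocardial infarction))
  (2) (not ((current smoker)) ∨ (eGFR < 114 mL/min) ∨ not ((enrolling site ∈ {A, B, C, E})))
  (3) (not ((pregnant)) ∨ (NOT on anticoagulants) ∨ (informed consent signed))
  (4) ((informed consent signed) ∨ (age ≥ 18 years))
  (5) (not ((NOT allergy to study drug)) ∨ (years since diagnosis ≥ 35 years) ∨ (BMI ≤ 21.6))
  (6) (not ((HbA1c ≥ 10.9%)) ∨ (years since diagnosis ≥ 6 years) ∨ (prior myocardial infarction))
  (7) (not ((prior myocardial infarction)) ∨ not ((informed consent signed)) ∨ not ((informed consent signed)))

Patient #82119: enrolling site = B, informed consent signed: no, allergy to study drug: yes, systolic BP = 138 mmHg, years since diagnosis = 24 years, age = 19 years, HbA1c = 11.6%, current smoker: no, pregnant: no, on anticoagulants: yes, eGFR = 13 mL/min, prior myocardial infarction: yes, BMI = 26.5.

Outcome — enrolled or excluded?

Atomic conditions:
  systolic BP between 86 mmHg and 209 mmHg: 138 in [86, 209] is true
  current smoker: no → false
  NOT prior myocardial infarction: yes → false
  eGFR < 114 mL/min: 13 < 114 is true
  enrolling site ∈ {A, B, C, E}: B is in the set → true
  pregnant: no → false
  NOT on anticoagulants: yes → false
  informed consent signed: no → false
  age ≥ 18 years: 19 ≥ 18 is true
  NOT allergy to study drug: yes → false
  years since diagnosis ≥ 35 years: 24 ≥ 35 is false
  BMI ≤ 21.6: 26.5 ≤ 21.6 is false
  HbA1c ≥ 10.9%: 11.6 ≥ 10.9 is true
  years since diagnosis ≥ 6 years: 24 ≥ 6 is true
  prior myocardial infarction: yes → true
Combine:
[1] true OR false OR false = true
[2.1] NOT false = true
[2.3] NOT true = false
[2] true OR true OR false = true
[3.1] NOT false = true
[3] true OR false OR false = true
[4] false OR true = true
[5.1] NOT false = true
[5] true OR false OR false = true
[6.1] NOT true = false
[6] false OR true OR true = true
[7.1] NOT true = false
[7.2] NOT false = true
[7.3] NOT false = true
[7] false OR true OR true = true
[root] true AND true AND true AND true AND true AND true AND true = true
Overall: true → enrolled

Enrolled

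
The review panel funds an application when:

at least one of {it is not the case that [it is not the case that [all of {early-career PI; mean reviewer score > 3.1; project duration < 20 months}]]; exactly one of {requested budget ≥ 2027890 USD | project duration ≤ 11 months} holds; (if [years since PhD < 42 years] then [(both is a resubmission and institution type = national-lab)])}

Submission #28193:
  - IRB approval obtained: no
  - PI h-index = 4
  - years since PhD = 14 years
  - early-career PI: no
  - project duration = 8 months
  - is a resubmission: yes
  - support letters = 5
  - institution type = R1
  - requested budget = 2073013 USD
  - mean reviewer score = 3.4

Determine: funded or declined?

Atomic conditions:
  early-career PI: no → false
  mean reviewer score > 3.1: 3.4 > 3.1 is true
  project duration < 20 months: 8 < 20 is true
  requested budget ≥ 2027890 USD: 2073013 ≥ 2027890 is true
  project duration ≤ 11 months: 8 ≤ 11 is true
  years since PhD < 42 years: 14 < 42 is true
  is a resubmission: yes → true
  institution type = national-lab: R1 == national-lab is false
Combine:
[1.1.1] false AND true AND true = false
[1.1] NOT false = true
[1] NOT true = false
[2] exactly-one(true, true) = false
[3.2] true AND false = false
[3] true → false = false
[root] false OR false OR false = false
Overall: false → declined

Declined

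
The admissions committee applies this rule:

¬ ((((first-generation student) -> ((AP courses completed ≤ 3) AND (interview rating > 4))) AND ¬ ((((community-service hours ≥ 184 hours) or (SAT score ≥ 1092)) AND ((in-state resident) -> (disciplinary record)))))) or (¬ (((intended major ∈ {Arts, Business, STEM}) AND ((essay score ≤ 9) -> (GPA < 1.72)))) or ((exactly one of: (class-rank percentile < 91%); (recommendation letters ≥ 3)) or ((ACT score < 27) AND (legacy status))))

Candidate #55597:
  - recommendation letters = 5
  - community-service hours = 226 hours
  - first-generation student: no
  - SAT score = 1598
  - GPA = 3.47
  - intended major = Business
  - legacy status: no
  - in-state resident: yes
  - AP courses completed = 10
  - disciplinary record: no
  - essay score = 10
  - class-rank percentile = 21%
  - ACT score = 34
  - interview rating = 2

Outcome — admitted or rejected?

Rejected

Atomic conditions:
  first-generation student: no → false
  AP courses completed ≤ 3: 10 ≤ 3 is false
  interview rating > 4: 2 > 4 is false
  community-service hours ≥ 184 hours: 226 ≥ 184 is true
  SAT score ≥ 1092: 1598 ≥ 1092 is true
  in-state resident: yes → true
  disciplinary record: no → false
  intended major ∈ {Arts, Business, STEM}: Business is in the set → true
  essay score ≤ 9: 10 ≤ 9 is false
  GPA < 1.72: 3.47 < 1.72 is false
  class-rank percentile < 91%: 21 < 91 is true
  recommendation letters ≥ 3: 5 ≥ 3 is true
  ACT score < 27: 34 < 27 is false
  legacy status: no → false
Combine:
[1.1.1.2] false AND false = false
[1.1.1] false → false (antecedent false ⇒ implication holds) = true
[1.1.2.1.1] true OR true = true
[1.1.2.1.2] true → false = false
[1.1.2.1] true AND false = false
[1.1.2] NOT false = true
[1.1] true AND true = true
[1] NOT true = false
[2.1.1.2] false → false (antecedent false ⇒ implication holds) = true
[2.1.1] true AND true = true
[2.1] NOT true = false
[2.2.1] exactly-one(true, true) = false
[2.2.2] false AND false = false
[2.2] false OR false = false
[2] false OR false = false
[root] false OR false = false
Overall: false → rejected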